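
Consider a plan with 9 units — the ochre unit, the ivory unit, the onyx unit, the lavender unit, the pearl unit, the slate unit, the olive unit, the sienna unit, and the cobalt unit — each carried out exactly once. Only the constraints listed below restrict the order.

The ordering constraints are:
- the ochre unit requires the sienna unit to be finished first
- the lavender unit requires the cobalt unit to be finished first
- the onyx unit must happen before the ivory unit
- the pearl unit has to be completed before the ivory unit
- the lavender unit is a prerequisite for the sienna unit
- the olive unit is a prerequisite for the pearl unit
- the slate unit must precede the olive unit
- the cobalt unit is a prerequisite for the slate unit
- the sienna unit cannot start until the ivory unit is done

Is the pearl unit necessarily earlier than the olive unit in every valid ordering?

The constraints actually force the olive unit before the pearl unit (via the olive unit → the pearl unit), not the other way around.
So the pearl unit never precedes the olive unit.

No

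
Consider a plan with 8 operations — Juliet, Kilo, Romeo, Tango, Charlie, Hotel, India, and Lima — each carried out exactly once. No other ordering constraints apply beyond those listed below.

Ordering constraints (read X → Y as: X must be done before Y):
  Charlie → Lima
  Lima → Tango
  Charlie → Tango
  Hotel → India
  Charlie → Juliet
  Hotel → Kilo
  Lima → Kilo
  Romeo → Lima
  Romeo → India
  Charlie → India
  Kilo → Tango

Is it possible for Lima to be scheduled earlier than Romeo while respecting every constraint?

The constraints give a chain Romeo → Lima, which forces Romeo before Lima.
So no valid ordering can have Lima before Romeo.

No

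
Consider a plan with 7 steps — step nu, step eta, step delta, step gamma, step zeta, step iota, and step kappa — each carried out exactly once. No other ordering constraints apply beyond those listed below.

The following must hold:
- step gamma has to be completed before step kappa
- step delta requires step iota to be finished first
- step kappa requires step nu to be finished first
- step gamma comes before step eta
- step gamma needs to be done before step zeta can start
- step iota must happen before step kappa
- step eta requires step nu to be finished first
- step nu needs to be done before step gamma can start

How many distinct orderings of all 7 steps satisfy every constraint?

106

2 steps have no prerequisites (step nu, step iota), so any of them could come first.
Enumerating by repeatedly choosing an available step (one whose prerequisites are all placed) gives 106 distinct complete orderings.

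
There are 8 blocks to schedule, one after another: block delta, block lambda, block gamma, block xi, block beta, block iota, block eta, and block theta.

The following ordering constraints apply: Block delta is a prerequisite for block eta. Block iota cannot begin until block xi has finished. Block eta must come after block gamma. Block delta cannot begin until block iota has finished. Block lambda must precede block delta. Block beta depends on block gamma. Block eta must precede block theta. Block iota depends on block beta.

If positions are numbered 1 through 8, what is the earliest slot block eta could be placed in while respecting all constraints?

7

The blocks that are forced before block eta, directly or transitively, are block delta, block lambda, block gamma, block xi, block beta, block iota. That's 6 blocks.
With 6 mandatory predecessors, the earliest block eta can sit is position 6+1 = 7, and placing just those 6 first achieves it.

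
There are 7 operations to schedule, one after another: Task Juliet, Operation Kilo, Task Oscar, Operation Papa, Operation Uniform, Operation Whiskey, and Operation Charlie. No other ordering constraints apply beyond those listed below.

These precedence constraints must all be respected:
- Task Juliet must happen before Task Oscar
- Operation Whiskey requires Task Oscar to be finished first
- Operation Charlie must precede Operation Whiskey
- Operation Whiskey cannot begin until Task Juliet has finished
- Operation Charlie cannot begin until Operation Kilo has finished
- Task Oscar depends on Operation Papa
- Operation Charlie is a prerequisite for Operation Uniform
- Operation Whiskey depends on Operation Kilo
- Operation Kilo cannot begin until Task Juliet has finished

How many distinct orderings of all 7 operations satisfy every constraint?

2 operations have no prerequisites (Task Juliet, Operation Papa), so any of them could come first.
Counting all ways to extend the partial order to a total order gives 23.

23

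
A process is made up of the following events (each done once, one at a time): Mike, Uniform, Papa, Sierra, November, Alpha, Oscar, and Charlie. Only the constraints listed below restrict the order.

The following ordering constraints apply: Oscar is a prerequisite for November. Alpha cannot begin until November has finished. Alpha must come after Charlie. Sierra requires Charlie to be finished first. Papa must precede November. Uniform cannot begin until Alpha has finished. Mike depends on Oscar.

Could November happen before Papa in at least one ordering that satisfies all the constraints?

No

Following Papa → November, Papa must precede November in every valid ordering.
Hence November can never be scheduled before Papa.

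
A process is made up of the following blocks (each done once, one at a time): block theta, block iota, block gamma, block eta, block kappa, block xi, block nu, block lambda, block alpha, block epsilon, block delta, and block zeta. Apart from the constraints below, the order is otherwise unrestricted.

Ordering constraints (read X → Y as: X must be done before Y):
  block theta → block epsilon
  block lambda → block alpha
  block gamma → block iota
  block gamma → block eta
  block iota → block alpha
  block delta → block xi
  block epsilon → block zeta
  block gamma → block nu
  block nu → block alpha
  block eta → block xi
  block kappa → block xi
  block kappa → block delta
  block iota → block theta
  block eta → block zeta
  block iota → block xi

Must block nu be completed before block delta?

No

No chain of constraints connects block nu to block delta in either direction.
So block nu can come before block delta or after — it is not forced.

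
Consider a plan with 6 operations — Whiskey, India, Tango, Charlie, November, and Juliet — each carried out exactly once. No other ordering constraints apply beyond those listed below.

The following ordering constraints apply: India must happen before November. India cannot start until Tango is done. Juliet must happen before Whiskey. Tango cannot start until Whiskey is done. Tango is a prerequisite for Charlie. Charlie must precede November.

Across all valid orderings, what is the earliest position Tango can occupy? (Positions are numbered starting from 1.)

Working backwards through the constraints from Tango, its full set of required predecessors is Whiskey, Juliet — 2 of them.
So at minimum 2 operations come before Tango, putting Tango no earlier than position 3. That position is achievable by scheduling exactly those predecessors first.

3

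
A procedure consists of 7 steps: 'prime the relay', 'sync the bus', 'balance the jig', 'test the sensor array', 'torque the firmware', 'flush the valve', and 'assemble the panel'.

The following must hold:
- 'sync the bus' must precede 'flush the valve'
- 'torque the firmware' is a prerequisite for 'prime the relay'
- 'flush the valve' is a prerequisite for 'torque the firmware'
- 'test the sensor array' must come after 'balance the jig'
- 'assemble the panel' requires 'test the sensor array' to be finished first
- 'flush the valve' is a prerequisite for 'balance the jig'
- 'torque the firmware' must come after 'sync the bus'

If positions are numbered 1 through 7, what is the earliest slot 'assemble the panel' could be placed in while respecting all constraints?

The steps that are forced before 'assemble the panel', directly or transitively, are 'sync the bus', 'balance the jig', 'test the sensor array', 'flush the valve'. That's 4 steps.
With 4 mandatory predecessors, the earliest 'assemble the panel' can sit is position 4+1 = 5, and placing just those 4 first achieves it.

5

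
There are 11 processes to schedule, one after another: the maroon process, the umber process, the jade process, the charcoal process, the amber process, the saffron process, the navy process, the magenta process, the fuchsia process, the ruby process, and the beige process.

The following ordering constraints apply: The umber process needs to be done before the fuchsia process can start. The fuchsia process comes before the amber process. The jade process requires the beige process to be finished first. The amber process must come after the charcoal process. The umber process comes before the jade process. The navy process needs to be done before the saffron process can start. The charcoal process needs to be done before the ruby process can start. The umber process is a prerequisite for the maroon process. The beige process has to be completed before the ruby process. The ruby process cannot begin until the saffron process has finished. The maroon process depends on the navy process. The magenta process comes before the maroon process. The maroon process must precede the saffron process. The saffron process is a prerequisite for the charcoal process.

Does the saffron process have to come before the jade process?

No

No chain of constraints connects the saffron process to the jade process in either direction.
So the saffron process can come before the jade process or after — it is not forced.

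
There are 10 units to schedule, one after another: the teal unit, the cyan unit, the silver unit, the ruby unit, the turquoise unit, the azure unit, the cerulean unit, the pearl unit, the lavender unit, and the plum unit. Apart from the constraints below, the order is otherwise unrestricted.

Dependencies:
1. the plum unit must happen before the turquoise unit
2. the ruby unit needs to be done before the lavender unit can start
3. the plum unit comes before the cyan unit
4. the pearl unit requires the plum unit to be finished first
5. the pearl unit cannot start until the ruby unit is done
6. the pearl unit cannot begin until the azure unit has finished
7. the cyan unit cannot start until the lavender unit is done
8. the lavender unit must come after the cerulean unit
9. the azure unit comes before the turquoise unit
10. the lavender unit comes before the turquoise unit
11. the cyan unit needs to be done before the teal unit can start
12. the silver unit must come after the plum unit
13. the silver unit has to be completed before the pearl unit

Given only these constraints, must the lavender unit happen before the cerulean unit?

In fact the dependencies run the other way: the cerulean unit → the lavender unit.
So the lavender unit never precedes the cerulean unit.

No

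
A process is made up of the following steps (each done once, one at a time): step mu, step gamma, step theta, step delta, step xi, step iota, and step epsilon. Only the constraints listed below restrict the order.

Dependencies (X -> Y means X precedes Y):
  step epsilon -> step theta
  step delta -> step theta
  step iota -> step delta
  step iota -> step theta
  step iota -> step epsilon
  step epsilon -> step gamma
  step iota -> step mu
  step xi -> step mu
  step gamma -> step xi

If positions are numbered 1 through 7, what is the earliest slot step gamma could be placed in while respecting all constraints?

The steps that are forced before step gamma, directly or transitively, are step iota, step epsilon. That's 2 steps.
So at minimum 2 steps come before step gamma, putting step gamma no earlier than position 3. That position is achievable by scheduling exactly those predecessors first.

3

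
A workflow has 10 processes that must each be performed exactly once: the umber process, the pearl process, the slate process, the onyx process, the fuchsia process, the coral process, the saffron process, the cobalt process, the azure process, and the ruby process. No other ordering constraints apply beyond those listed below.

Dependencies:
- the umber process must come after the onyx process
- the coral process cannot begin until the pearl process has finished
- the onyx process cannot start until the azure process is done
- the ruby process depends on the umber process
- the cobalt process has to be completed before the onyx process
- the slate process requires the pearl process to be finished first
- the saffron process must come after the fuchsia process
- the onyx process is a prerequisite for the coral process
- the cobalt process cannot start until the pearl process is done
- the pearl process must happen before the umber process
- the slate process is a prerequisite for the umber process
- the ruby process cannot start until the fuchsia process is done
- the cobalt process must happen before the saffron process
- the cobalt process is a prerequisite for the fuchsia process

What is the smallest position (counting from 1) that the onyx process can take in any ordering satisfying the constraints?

Every process that must precede the onyx process has to come before it. Tracing all chains that end at the onyx process, those processes are: the pearl process, the cobalt process, the azure process — 3 in total.
So at minimum 3 processes come before the onyx process, putting the onyx process no earlier than position 4. That position is achievable by scheduling exactly those predecessors first.

4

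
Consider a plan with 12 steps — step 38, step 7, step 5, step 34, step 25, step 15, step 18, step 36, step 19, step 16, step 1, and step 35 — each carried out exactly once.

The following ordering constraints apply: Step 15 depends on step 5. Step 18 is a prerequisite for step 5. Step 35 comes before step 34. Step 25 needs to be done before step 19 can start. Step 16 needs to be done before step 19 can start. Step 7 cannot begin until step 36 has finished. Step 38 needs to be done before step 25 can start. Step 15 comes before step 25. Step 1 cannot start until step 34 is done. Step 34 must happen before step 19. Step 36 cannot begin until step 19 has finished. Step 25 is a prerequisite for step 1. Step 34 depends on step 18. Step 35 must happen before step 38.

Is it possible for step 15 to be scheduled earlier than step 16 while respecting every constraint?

The constraints leave step 15 and step 16 unordered relative to each other; nothing requires step 16 earlier.
So a valid ordering placing step 15 earlier than step 16 exists.

Yes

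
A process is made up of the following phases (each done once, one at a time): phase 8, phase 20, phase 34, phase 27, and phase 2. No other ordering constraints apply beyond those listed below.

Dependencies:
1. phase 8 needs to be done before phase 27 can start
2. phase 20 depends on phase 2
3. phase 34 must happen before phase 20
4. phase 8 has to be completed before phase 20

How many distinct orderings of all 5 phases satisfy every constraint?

The phases with no prerequisites are phase 8, phase 34, phase 2; any of them can be placed first.
Counting all ways to extend the partial order to a total order gives 18.

18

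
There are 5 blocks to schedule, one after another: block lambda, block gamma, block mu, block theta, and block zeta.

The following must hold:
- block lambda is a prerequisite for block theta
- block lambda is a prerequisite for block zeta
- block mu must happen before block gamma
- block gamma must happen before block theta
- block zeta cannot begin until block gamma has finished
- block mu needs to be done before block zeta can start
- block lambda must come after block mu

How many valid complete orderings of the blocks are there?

4

Only block mu has no prerequisites, so it must go first.
Counting all ways to extend the partial order to a total order gives 4.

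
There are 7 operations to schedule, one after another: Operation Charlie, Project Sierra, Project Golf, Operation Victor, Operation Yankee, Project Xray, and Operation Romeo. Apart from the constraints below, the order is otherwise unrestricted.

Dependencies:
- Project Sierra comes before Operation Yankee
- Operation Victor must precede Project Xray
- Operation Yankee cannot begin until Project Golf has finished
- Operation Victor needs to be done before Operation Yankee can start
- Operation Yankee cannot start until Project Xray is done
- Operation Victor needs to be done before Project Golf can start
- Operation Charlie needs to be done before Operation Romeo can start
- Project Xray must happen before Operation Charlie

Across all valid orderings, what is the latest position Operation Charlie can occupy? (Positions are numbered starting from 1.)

6

The only operation forced after Operation Charlie (directly or by a chain) is Operation Romeo.
So at least 1 operation follows Operation Charlie, putting Operation Charlie no later than position 6. That position is achievable by scheduling everything else first.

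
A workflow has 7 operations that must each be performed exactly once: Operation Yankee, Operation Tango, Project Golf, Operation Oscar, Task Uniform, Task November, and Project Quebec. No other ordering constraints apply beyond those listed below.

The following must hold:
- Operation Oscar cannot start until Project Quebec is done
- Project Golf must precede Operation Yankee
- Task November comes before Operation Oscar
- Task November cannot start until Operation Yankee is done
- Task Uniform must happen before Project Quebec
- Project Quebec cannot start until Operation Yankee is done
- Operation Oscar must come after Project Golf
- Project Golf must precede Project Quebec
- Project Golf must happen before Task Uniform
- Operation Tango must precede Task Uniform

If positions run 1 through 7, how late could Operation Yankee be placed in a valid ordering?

The operations that are forced after Operation Yankee, directly or by a chain of constraints, are Operation Oscar, Task November, Project Quebec. That's 3 operations.
So at least 3 operations follow Operation Yankee, putting Operation Yankee no later than position 4. That position is achievable by scheduling everything else first.

4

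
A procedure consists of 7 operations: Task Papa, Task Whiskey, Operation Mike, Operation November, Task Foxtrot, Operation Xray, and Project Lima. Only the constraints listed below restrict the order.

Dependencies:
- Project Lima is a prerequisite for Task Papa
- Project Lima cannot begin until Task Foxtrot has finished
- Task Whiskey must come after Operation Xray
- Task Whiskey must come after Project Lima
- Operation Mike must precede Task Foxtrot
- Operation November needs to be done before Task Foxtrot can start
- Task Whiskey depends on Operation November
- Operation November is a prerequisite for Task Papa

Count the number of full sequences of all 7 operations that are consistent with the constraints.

The operations with no prerequisites are Operation Mike, Operation November, Operation Xray; any of them can be placed first.
Enumerating by repeatedly choosing an available operation (one whose prerequisites are all placed) gives 22 distinct complete orderings.

22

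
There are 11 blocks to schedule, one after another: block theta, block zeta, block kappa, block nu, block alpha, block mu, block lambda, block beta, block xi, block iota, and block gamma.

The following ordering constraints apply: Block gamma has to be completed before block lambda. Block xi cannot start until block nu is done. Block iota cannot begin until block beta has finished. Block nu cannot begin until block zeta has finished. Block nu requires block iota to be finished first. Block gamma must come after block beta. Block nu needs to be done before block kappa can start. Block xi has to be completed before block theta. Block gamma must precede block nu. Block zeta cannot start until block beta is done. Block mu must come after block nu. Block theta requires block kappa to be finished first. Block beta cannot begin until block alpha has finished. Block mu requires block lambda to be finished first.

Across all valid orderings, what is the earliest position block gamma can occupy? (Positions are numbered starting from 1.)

Working backwards through the constraints from block gamma, its full set of required predecessors is block alpha, block beta — 2 of them.
With 2 mandatory predecessors, the earliest block gamma can sit is position 2+1 = 3, and placing just those 2 first achieves it.

3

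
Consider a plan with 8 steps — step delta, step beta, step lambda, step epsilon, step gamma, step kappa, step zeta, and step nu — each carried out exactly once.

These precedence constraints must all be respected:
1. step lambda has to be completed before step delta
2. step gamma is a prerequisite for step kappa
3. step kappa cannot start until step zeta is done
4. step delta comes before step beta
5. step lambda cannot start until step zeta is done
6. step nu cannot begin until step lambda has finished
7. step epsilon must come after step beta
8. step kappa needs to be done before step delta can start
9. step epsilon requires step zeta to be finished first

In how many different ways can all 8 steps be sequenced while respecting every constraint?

24

2 steps have no prerequisites (step gamma, step zeta), so any of them could come first.
Enumerating by repeatedly choosing an available step (one whose prerequisites are all placed) gives 24 distinct complete orderings.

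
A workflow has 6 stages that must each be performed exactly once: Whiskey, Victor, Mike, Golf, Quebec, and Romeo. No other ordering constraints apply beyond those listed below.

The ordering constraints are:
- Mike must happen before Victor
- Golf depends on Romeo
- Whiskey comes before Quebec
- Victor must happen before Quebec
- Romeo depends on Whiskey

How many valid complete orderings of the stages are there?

19

2 stages have no prerequisites (Whiskey, Mike), so any of them could come first.
Counting all ways to extend the partial order to a total order gives 19.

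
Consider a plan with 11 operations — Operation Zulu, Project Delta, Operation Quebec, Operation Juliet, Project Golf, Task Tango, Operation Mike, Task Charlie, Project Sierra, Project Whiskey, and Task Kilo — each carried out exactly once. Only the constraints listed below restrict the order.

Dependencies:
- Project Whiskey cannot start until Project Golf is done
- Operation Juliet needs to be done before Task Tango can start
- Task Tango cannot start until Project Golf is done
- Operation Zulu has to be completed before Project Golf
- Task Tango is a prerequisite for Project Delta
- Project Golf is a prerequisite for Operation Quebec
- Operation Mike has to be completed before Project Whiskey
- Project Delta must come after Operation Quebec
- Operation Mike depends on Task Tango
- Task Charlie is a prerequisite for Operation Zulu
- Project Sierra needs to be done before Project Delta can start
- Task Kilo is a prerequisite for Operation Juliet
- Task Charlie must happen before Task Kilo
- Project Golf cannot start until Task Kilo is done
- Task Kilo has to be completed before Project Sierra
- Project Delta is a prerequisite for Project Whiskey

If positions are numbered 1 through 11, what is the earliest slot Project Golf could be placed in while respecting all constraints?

Working backwards through the constraints from Project Golf, its full set of required predecessors is Operation Zulu, Task Charlie, Task Kilo — 3 of them.
So at minimum 3 operations come before Project Golf, putting Project Golf no earlier than position 4. That position is achievable by scheduling exactly those predecessors first.

4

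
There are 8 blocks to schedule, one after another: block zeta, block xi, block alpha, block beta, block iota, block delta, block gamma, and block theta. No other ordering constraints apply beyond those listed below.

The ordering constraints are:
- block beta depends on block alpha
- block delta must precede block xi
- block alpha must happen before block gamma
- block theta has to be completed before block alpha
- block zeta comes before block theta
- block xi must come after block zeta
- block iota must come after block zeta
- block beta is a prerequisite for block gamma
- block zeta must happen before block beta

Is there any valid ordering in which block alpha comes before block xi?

The constraints leave block alpha and block xi unordered relative to each other; nothing requires block xi earlier.
That means at least one valid schedule has block alpha before block xi.

Yes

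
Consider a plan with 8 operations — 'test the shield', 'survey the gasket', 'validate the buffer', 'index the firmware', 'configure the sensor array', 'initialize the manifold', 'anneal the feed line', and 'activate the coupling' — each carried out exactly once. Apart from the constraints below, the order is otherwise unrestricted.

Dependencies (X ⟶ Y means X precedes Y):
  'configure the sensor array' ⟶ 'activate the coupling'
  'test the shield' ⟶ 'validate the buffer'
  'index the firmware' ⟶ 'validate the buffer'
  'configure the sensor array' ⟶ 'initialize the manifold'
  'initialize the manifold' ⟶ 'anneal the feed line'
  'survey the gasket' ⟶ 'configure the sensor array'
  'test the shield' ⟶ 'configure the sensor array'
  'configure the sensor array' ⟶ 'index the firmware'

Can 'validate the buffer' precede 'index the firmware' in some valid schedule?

No

Following 'index the firmware' → 'validate the buffer', 'index the firmware' must precede 'validate the buffer' in every valid ordering.
So no valid ordering can have 'validate the buffer' before 'index the firmware'.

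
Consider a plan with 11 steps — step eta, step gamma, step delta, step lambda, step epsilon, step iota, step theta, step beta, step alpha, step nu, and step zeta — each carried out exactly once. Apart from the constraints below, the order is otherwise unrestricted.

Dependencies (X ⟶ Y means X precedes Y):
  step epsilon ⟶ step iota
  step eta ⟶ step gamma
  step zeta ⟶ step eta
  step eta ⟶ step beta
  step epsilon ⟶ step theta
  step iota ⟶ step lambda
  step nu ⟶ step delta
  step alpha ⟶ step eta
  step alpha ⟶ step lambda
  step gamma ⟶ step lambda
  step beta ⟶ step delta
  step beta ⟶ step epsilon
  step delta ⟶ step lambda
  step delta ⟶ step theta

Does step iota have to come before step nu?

No

Nothing in the constraints links step iota and step nu; they are unordered relative to each other.
There exist valid orderings with step nu before step iota, so step iota is not required to come first.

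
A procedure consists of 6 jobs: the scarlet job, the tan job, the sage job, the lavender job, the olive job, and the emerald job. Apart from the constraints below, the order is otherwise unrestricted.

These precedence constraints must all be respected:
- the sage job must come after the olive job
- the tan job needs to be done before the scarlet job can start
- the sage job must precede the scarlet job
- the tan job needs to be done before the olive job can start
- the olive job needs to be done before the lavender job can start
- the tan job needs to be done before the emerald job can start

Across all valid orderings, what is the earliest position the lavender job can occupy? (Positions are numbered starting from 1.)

3

Working backwards through the constraints from the lavender job, its full set of required predecessors is the tan job, the olive job — 2 of them.
So at minimum 2 jobs come before the lavender job, putting the lavender job no earlier than position 3. That position is achievable by scheduling exactly those predecessors first.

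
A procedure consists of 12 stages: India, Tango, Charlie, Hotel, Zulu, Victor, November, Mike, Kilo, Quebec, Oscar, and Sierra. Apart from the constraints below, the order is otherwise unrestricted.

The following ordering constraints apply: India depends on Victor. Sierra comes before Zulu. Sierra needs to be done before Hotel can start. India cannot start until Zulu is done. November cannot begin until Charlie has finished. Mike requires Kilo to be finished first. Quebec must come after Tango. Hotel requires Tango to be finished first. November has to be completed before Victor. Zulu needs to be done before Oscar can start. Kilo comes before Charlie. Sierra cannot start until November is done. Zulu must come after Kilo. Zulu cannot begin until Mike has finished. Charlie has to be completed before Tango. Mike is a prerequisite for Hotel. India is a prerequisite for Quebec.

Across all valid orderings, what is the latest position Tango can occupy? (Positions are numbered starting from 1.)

Every stage that must follow Tango has to come after it. Tracing all chains starting from Tango, those stages are: Hotel, Quebec — 2 in total.
With 2 mandatory successors out of 12 stages total, the latest slot for Tango is 12−2 = 10, and it's reachable by doing all non-successors before Tango.

10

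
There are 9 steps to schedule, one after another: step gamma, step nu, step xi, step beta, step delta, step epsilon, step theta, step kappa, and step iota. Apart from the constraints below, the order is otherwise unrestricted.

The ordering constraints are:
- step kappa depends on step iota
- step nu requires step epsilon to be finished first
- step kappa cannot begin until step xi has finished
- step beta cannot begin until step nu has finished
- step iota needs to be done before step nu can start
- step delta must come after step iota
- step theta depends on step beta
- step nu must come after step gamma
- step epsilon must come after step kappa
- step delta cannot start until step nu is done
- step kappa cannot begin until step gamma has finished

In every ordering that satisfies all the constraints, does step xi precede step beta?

Yes

Tracing the constraints gives a chain: step xi → step kappa → step epsilon → step nu → step beta.
Hence step xi necessarily comes before step beta.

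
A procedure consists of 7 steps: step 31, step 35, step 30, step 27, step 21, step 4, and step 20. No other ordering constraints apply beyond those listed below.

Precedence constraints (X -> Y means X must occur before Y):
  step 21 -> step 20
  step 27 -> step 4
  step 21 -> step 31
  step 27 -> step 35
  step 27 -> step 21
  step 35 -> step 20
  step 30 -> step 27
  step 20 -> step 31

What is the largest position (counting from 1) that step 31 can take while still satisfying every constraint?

7

Nothing depends on step 31, so it can be the final step, position 7.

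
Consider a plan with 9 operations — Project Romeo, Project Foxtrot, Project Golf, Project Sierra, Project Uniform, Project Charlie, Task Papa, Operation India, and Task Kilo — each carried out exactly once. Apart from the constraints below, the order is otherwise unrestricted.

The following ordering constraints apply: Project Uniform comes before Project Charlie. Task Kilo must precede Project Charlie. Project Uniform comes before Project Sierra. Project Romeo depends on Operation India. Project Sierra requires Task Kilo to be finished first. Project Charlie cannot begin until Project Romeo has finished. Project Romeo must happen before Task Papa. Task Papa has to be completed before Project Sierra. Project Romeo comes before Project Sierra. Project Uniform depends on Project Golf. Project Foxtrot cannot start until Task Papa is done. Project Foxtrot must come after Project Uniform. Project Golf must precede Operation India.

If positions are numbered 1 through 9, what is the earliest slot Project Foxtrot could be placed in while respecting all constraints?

6

The operations that are forced before Project Foxtrot, directly or transitively, are Project Romeo, Project Golf, Project Uniform, Task Papa, Operation India. That's 5 operations.
So at minimum 5 operations come before Project Foxtrot, putting Project Foxtrot no earlier than position 6. That position is achievable by scheduling exactly those predecessors first.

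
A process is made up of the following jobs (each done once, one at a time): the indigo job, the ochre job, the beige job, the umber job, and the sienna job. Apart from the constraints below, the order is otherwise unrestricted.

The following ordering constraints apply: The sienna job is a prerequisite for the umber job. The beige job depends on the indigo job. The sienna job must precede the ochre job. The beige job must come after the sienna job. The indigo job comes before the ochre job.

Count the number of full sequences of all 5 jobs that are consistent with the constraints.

14

2 jobs have no prerequisites (the indigo job, the sienna job), so any of them could come first.
Counting all ways to extend the partial order to a total order gives 14.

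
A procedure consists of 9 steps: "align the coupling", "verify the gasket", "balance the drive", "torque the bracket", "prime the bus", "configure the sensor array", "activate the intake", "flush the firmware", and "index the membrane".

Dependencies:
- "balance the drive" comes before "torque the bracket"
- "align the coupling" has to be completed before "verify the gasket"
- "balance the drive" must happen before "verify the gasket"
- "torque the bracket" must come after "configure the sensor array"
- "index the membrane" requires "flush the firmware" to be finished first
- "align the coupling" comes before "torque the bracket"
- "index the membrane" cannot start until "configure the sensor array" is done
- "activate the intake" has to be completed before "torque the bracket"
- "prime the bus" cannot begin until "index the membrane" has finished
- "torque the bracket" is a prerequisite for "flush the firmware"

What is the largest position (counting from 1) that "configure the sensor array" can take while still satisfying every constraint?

5

Every step that must follow "configure the sensor array" has to come after it. Tracing all chains starting from "configure the sensor array", those steps are: "torque the bracket", "prime the bus", "flush the firmware", "index the membrane" — 4 in total.
So at least 4 steps follow "configure the sensor array", putting "configure the sensor array" no later than position 5. That position is achievable by scheduling everything else first.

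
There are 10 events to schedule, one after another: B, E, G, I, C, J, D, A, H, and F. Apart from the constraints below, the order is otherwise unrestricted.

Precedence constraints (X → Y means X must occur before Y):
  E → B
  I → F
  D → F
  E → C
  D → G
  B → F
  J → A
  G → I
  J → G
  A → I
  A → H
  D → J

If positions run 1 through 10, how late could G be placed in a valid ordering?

Following every chain forward from G, the events that must come later are I, F — 2 of them.
With 2 mandatory successors out of 10 events total, the latest slot for G is 10−2 = 8, and it's reachable by doing all non-successors before G.

8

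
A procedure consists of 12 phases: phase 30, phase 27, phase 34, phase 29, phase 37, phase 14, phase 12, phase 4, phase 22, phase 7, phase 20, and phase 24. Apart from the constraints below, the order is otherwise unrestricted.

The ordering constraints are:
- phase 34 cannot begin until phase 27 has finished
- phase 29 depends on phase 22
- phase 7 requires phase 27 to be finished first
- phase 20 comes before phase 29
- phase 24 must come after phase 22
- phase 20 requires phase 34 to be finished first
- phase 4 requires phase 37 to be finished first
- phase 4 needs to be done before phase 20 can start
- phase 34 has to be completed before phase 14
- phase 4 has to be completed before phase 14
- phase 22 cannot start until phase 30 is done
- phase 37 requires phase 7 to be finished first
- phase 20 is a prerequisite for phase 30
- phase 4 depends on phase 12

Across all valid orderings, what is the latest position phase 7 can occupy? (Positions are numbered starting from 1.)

4

The phases that are forced after phase 7, directly or by a chain of constraints, are phase 30, phase 29, phase 37, phase 14, phase 4, phase 22, phase 20, phase 24. That's 8 phases.
With 8 mandatory successors out of 12 phases total, the latest slot for phase 7 is 12−8 = 4, and it's reachable by doing all non-successors before phase 7.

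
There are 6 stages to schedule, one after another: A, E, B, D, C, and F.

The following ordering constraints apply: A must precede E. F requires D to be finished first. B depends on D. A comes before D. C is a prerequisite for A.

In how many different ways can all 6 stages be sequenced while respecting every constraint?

8

C is the only stage with nothing required before it, so every ordering starts there.
Systematically extending each partial ordering one stage at a time and counting, there are 8 complete orderings.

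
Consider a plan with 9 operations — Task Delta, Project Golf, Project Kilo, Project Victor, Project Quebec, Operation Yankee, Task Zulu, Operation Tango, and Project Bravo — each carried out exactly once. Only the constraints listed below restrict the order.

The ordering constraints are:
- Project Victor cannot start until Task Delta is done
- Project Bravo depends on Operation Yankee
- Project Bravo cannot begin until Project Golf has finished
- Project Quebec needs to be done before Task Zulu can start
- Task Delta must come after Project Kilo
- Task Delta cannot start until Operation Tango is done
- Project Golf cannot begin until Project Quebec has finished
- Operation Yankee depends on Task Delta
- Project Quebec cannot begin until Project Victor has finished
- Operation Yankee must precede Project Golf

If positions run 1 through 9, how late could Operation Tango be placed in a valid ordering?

2

Every operation that must follow Operation Tango has to come after it. Tracing all chains starting from Operation Tango, those operations are: Task Delta, Project Golf, Project Victor, Project Quebec, Operation Yankee, Task Zulu, Project Bravo — 7 in total.
With 7 mandatory successors out of 9 operations total, the latest slot for Operation Tango is 9−7 = 2, and it's reachable by doing all non-successors before Operation Tango.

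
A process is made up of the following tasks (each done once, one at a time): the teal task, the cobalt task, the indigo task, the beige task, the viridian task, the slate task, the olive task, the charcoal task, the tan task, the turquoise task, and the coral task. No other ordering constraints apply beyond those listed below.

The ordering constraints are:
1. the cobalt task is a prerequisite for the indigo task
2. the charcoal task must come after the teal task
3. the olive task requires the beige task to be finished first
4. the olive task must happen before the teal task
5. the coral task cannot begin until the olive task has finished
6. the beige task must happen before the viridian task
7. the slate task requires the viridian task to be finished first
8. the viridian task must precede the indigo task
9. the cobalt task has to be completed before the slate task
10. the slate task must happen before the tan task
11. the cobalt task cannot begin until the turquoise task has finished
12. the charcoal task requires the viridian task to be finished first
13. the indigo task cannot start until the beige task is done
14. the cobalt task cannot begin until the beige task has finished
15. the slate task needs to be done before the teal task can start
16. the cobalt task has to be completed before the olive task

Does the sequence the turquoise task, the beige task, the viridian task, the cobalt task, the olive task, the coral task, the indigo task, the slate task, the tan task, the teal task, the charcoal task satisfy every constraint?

Every stated constraint is respected: the viridian task sits at position 3, ahead of the charcoal task at position 11, and each of the other listed pairs likewise has the predecessor earlier in the sequence.

Yes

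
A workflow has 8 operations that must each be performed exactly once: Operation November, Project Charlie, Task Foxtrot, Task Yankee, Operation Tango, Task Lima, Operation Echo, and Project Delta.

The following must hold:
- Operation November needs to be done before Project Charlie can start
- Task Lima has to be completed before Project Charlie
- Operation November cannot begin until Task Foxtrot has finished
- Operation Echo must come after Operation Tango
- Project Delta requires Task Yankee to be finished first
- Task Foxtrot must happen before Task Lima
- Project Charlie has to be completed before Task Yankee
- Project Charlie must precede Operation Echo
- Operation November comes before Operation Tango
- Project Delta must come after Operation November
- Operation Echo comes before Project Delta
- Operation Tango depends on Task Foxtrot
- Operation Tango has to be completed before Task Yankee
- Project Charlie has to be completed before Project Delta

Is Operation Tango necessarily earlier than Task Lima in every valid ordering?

No

Operation Tango and Task Lima are not related by any chain of constraints.
So Operation Tango can come before Task Lima or after — it is not forced.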